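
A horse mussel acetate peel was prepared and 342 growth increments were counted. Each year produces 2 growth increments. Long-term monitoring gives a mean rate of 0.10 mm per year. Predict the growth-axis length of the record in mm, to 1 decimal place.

17.1 mm

Dividing by 2 growth increments per year: 342 / 2 = 171 years.
Length ≈ 0.10 × 171 = 17.1 mm.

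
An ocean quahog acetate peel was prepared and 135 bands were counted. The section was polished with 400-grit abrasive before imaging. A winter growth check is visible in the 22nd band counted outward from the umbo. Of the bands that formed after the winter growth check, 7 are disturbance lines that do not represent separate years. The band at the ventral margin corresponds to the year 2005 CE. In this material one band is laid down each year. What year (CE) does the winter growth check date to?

135 − 22 = 113 bands lie beyond the winter growth check toward the ventral margin.
Removing the 7 false bands leaves 113 − 7 = 106 true bands beyond the winter growth check.
2005 − 106 = 1899 CE.

1899 CE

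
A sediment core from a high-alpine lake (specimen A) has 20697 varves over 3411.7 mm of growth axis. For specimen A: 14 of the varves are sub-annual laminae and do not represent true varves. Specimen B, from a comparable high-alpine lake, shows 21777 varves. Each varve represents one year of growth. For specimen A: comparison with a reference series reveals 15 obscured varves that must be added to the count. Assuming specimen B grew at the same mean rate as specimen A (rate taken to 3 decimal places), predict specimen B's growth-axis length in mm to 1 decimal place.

3593.2 mm

Specimen A: after corrections the count is 20697 − 14 + 15 = 20698 varves.
A: Mean rate = 3411.7 mm / 20698 years ≈ 0.165 mm/year.
For B, 0.165 mm/year × 21777 years = 3593.2 mm.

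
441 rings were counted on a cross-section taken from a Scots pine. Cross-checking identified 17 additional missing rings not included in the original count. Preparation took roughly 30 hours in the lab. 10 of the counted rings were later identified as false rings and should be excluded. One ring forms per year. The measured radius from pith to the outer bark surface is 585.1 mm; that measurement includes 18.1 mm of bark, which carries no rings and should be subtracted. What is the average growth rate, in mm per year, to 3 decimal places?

True ring count = 441 − 10 + 17 = 448.
Removing the 18.1 mm offcut leaves 585.1 − 18.1 = 567.0 mm.
567.0 mm over 448 years gives 567.0 / 448 ≈ 1.266 mm per year.

1.266 mm per year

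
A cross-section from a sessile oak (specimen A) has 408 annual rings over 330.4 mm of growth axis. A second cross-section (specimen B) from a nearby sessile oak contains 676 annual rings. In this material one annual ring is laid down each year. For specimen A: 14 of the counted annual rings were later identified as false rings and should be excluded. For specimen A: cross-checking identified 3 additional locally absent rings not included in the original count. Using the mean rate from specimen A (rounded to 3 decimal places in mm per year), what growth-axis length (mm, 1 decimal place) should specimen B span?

Specimen A: after corrections the count is 408 − 14 + 3 = 397 annual rings.
A: 330.4 mm over 397 years gives 330.4 / 397 ≈ 0.832 mm per year.
For B, 0.832 mm/year × 676 years = 562.4 mm.

562.4 mm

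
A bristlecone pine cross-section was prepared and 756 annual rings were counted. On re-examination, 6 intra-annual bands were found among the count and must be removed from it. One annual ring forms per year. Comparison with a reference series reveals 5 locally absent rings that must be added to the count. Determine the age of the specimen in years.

True annual ring count = 756 − 6 + 5 = 755.
One annual ring per year makes the duration 755 years.

755 years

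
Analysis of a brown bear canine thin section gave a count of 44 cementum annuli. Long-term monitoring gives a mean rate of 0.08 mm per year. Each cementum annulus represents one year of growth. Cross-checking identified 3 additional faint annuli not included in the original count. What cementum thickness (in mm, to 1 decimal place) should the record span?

True cementum annulus count = 44 + 3 = 47.
Length ≈ 0.08 × 47 = 3.8 mm.

3.8 mm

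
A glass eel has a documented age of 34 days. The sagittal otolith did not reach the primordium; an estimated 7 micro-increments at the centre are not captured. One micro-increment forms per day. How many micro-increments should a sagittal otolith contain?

Expected micro-increments over 34 days: 34.
Less the 7 uncaptured micro-increments: 34 − 7 = 27.

27 micro-increments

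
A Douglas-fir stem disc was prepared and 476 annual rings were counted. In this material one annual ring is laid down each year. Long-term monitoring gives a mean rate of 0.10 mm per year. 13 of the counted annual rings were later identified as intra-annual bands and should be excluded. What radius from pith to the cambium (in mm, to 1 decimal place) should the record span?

46.3 mm

Correcting the raw count gives 476 − 13 = 463 true annual rings.
Predicted length = 0.10 mm/year × 463 years = 46.3 mm.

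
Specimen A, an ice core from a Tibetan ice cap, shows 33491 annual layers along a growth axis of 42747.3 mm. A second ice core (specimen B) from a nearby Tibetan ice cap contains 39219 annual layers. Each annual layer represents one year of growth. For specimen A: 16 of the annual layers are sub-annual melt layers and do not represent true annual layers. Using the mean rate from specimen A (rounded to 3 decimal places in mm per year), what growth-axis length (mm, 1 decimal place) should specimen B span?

50082.7 mm

Specimen A: adjusted count: 33491 − 16 = 33475 annual layers.
A: Extension rate ≈ 42747.3 / 33475 = 1.277 mm/yr.
B's length ≈ 1.277 × 39219 = 50082.7 mm.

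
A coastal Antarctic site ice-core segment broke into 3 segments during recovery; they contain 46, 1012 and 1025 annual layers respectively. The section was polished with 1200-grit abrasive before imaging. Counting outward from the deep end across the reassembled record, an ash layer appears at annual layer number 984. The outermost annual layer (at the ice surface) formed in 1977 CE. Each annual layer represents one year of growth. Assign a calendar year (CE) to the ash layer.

Total annual layers = 46 + 1012 + 1025 = 2083.
Between annual layer 984 and the ice surface there are 2083 − 984 = 1099 annual layers.
Counting back 1099 years from 1977 CE places the ash layer in 1977 − 1099 = 878 CE.

878 CE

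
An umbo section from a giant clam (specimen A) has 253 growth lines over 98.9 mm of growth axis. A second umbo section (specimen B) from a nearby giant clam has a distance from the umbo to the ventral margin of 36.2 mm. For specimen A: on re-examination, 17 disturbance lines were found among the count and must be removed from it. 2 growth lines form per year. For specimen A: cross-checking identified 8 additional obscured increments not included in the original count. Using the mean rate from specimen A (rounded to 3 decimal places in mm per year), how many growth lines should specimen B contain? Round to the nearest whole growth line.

Specimen A: after corrections the count is 253 − 17 + 8 = 244 growth lines.
Specimen A: dividing by 2 growth lines per year: 244 / 2 = 122 years.
A: Extension rate ≈ 98.9 / 122 = 0.811 mm/year.
B spans 36.2 / 0.811 = 44.64 years; at 2 growth lines per year that is 44.64 × 2 ≈ 89 growth lines.

89 growth lines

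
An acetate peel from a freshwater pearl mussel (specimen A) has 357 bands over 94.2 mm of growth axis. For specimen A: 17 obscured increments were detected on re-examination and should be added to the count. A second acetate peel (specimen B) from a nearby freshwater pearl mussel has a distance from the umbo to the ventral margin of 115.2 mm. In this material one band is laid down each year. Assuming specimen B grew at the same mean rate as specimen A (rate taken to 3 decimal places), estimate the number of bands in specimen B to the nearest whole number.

Specimen A: true band count = 357 + 17 = 374.
A: 94.2 mm over 374 years gives 94.2 / 374 ≈ 0.252 mm per year.
For B, 115.2 / 0.252 = 457.14 years ≈ 457 bands.

457 bands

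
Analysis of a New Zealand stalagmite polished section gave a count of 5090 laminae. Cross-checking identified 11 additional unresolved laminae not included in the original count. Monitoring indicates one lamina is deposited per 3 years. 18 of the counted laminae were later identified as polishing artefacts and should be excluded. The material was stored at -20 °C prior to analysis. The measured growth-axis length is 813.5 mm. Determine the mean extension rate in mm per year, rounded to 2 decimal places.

Adjusted count: 5090 − 18 + 11 = 5083 laminae.
5083 laminae at 3 years each span 5083 × 3 = 15249 years.
Mean rate = 813.5 mm / 15249 years ≈ 0.05 mm per year.

0.05 mm per year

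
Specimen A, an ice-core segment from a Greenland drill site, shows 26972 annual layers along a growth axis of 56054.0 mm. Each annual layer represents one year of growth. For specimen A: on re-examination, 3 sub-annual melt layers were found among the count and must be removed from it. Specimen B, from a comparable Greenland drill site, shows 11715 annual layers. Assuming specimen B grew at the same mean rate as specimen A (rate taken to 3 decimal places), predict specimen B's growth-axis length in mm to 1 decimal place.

Specimen A: after corrections the count is 26972 − 3 = 26969 annual layers.
A: 56054.0 mm over 26969 years gives 56054.0 / 26969 ≈ 2.078 mm per year.
B's length ≈ 2.078 × 11715 = 24343.8 mm.

24343.8 mm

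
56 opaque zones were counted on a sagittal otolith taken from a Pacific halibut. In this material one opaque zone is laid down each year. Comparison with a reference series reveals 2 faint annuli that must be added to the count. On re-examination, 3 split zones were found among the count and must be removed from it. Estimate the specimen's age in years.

Adjusted count: 56 − 3 + 2 = 55 opaque zones.
With a one-to-one opaque zone periodicity this is 55 years.

55 years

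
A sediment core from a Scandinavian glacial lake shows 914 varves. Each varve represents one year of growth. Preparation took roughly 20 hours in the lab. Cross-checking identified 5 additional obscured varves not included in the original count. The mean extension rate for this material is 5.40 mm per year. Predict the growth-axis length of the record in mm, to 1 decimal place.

4962.6 mm

Correcting the raw count gives 914 + 5 = 919 true varves.
919 years at 5.40 mm/year gives 5.40 × 919 = 4962.6 mm.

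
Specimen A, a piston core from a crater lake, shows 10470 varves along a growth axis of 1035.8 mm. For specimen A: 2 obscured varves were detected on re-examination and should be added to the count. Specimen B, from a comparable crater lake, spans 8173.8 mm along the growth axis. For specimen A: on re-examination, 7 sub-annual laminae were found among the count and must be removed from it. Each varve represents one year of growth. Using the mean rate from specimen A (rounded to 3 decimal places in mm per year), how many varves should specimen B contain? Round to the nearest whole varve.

82564 varves

Specimen A: after corrections the count is 10470 − 7 + 2 = 10465 varves.
A: Extension rate ≈ 1035.8 / 10465 = 0.099 mm per year.
Specimen B: 8173.8 mm / 0.099 mm per year = 82563.64 years ≈ 82564 varves.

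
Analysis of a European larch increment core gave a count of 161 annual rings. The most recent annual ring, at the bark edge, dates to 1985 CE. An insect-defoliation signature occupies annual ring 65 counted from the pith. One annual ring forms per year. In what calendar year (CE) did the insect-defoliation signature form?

1889 CE

The insect-defoliation signature sits at annual ring 65 from the pith, so 161 − 65 = 96 annual rings formed after it.
Counting back 96 years from 1985 CE places the insect-defoliation signature in 1985 − 96 = 1889 CE.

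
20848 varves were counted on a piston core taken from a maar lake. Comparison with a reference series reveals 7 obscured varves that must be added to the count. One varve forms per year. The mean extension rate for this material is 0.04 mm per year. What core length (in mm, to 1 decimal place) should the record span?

834.2 mm

True varve count = 20848 + 7 = 20855.
20855 years at 0.04 mm/year gives 0.04 × 20855 = 834.2 mm.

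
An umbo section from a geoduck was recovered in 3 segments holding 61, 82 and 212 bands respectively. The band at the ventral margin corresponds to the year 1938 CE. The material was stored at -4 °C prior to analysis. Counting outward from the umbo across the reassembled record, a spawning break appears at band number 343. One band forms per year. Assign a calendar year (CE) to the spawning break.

1926 CE

Total bands = 61 + 82 + 212 = 355.
Between band 343 and the ventral margin there are 355 − 343 = 12 bands.
Counting back 12 years from 1938 CE places the spawning break in 1938 − 12 = 1926 CE.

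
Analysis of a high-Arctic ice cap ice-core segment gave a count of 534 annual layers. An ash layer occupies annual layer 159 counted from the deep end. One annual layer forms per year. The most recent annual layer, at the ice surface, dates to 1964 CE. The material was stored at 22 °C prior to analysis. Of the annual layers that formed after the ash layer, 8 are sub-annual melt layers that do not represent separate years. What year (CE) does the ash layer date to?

1597 CE

534 − 159 = 375 annual layers lie beyond the ash layer toward the ice surface.
Removing the 8 false annual layers leaves 375 − 8 = 367 true annual layers beyond the ash layer.
1964 − 367 = 1597 CE.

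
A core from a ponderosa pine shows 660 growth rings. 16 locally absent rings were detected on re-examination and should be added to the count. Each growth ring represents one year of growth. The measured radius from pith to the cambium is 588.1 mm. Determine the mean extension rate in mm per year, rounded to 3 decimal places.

Adjusted count: 660 + 16 = 676 growth rings.
Mean rate = 588.1 mm / 676 years ≈ 0.870 mm per year.

0.870 mm per year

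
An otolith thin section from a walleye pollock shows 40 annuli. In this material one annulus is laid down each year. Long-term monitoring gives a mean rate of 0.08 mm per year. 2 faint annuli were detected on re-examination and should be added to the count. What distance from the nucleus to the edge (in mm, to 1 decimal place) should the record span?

3.4 mm

Adjusted count: 40 + 2 = 42 annuli.
Predicted length = 0.08 mm/year × 42 years = 3.4 mm.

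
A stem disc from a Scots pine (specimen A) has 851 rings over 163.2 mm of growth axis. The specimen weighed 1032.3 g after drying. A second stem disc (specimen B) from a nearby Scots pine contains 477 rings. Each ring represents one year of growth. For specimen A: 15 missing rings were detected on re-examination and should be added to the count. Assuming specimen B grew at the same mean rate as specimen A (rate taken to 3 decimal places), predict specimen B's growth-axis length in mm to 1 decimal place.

89.7 mm

Specimen A: adjusted count: 851 + 15 = 866 rings.
A: Mean rate = 163.2 mm / 866 years ≈ 0.188 mm per year.
Length of B = 0.188 × 477 = 89.7 mm.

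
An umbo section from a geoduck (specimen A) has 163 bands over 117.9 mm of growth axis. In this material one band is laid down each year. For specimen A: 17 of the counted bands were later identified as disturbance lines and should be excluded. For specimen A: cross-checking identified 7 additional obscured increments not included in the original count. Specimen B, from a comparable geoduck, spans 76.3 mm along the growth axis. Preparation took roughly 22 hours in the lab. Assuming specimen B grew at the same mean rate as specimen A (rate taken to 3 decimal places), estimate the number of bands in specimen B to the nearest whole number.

99 bands

Specimen A: correcting the raw count gives 163 − 17 + 7 = 153 true bands.
A: 117.9 mm over 153 years gives 117.9 / 153 ≈ 0.771 mm/yr.
B spans 76.3 / 0.771 = 98.96 years ≈ 99 bands.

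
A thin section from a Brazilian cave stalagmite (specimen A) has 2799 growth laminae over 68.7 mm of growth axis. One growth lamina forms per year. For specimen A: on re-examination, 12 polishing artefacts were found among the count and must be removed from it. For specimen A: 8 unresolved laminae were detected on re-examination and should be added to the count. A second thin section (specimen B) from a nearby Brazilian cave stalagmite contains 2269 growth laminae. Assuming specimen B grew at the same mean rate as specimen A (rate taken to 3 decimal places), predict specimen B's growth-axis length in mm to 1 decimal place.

56.7 mm

Specimen A: after corrections the count is 2799 − 12 + 8 = 2795 growth laminae.
A: Mean rate = 68.7 mm / 2795 years ≈ 0.025 mm/year.
B's length ≈ 0.025 × 2269 = 56.7 mm.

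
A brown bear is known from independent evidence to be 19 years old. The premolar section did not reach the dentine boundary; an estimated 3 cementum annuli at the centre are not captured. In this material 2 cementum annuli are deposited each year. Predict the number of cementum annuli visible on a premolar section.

35 cementum annuli

19 years at 2 cementum annuli per year gives 19 × 2 = 38 cementum annuli.
38 − 3 missed = 35 cementum annuli expected in the prepared section.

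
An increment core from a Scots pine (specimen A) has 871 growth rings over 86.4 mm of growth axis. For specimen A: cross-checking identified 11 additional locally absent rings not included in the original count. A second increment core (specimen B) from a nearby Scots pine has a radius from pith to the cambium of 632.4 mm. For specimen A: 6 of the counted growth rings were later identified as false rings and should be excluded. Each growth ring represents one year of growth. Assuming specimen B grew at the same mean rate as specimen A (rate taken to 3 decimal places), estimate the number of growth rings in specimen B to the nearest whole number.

Specimen A: after corrections the count is 871 − 6 + 11 = 876 growth rings.
A: Mean rate = 86.4 mm / 876 years ≈ 0.099 mm per year.
For B, 632.4 / 0.099 = 6387.88 years ≈ 6388 growth rings.

6388 growth rings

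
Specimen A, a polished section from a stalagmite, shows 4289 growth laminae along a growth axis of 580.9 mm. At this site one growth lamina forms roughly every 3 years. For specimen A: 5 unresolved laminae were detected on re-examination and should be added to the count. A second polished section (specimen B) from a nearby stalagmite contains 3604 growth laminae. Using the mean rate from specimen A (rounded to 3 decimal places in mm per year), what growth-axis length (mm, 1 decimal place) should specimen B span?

486.5 mm

Specimen A: correcting the raw count gives 4289 + 5 = 4294 true growth laminae.
Specimen A: at 3 years per growth lamina, 4294 × 3 = 12882 years.
A: Extension rate ≈ 580.9 / 12882 = 0.045 mm/yr.
Specimen B: at 3 years per growth lamina, 3604 × 3 = 10812 years. Length of B = 0.045 × 10812 = 486.5 mm.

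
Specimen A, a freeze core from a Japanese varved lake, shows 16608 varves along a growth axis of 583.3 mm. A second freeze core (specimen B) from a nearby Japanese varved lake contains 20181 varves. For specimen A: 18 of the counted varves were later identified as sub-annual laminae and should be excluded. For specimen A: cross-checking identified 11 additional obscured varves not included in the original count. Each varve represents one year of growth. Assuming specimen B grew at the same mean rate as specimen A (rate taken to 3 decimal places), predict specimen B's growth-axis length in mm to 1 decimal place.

706.3 mm

Specimen A: after corrections the count is 16608 − 18 + 11 = 16601 varves.
A: Extension rate ≈ 583.3 / 16601 = 0.035 mm per year.
Length of B = 0.035 × 20181 = 706.3 mm.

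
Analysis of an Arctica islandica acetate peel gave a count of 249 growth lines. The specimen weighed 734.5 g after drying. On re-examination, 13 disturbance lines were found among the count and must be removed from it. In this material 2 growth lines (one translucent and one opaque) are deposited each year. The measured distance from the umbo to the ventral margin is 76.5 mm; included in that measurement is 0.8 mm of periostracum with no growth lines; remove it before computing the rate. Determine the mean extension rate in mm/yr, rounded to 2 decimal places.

Correcting the raw count gives 249 − 13 = 236 true growth lines.
Dividing by 2 growth lines per year: 236 / 2 = 118 years.
The growth record spans 76.5 − 0.8 = 75.7 mm.
Extension rate ≈ 75.7 / 118 = 0.64 mm/yr.

0.64 mm/yr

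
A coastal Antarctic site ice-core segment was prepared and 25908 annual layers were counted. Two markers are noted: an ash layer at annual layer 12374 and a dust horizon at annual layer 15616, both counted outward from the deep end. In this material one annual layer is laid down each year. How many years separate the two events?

3242 years

The two markers are separated by 15616 − 12374 = 3242 annual layers.
At one annual layer per year, 3242 years elapsed between them.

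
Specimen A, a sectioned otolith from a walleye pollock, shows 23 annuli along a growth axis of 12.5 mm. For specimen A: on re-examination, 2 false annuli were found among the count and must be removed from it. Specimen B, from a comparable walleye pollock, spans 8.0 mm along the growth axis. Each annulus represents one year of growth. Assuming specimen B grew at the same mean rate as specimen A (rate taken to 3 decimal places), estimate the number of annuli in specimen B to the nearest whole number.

13 annuli

Specimen A: adjusted count: 23 − 2 = 21 annuli.
A: Mean rate = 12.5 mm / 21 years ≈ 0.595 mm per year.
B spans 8.0 / 0.595 = 13.45 years ≈ 13 annuli.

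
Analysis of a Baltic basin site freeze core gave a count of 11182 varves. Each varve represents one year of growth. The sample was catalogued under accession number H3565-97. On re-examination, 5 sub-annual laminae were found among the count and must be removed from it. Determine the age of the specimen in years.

11177 yr

Adjusted count: 11182 − 5 = 11177 varves.
With a one-to-one varve periodicity this is 11177 years.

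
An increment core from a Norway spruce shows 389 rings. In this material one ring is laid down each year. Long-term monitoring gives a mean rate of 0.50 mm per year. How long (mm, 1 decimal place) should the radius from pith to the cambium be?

194.5 mm

389 years of growth are recorded.
389 years at 0.50 mm/year gives 0.50 × 389 = 194.5 mm.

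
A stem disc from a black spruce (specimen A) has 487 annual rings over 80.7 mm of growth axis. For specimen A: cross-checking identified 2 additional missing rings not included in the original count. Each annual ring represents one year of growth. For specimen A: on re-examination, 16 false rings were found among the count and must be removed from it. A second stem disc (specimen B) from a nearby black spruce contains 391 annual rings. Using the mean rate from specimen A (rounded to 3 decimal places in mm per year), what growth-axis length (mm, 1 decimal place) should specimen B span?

Specimen A: true annual ring count = 487 − 16 + 2 = 473.
A: Mean rate = 80.7 mm / 473 years ≈ 0.171 mm per year.
Length of B = 0.171 × 391 = 66.9 mm.

66.9 mm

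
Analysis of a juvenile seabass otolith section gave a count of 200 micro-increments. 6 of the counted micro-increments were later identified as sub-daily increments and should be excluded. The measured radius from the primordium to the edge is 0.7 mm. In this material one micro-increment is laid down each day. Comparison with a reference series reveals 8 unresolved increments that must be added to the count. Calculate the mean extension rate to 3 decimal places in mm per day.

True micro-increment count = 200 − 6 + 8 = 202.
Extension rate ≈ 0.7 / 202 = 0.003 mm per day.

0.003 mm per day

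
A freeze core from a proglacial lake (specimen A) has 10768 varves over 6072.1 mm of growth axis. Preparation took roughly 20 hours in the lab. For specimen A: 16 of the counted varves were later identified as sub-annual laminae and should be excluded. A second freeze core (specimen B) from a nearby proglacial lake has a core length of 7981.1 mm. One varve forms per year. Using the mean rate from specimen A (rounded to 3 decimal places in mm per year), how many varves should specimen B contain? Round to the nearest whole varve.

Specimen A: correcting the raw count gives 10768 − 16 = 10752 true varves.
A: Mean rate = 6072.1 mm / 10752 years ≈ 0.565 mm per year.
B spans 7981.1 / 0.565 = 14125.84 years ≈ 14126 varves.

14126 varves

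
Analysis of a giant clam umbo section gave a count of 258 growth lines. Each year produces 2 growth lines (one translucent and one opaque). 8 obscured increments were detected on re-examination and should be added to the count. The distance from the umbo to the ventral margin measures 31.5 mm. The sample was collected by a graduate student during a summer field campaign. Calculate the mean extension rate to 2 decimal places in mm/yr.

Adjusted count: 258 + 8 = 266 growth lines.
Dividing by 2 growth lines per year: 266 / 2 = 133 years.
31.5 mm over 133 years gives 31.5 / 133 ≈ 0.24 mm/yr.

0.24 mm/yr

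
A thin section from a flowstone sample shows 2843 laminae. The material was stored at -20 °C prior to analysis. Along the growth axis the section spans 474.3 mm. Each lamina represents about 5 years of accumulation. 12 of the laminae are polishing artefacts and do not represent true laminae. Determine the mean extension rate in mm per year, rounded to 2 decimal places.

0.03 mm per year

Correcting the raw count gives 2843 − 12 = 2831 true laminae.
At 5 years per lamina, 2831 × 5 = 14155 years.
Extension rate ≈ 474.3 / 14155 = 0.03 mm per year.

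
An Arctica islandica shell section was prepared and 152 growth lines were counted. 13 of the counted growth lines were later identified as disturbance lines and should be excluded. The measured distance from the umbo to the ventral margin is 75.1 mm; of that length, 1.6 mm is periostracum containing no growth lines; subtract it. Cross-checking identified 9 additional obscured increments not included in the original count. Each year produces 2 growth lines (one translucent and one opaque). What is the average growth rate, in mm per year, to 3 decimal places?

After corrections the count is 152 − 13 + 9 = 148 growth lines.
With 2 growth lines per year, 148 / 2 = 74 years.
The growth record spans 75.1 − 1.6 = 73.5 mm.
Mean rate = 73.5 mm / 74 years ≈ 0.993 mm per year.

0.993 mm per year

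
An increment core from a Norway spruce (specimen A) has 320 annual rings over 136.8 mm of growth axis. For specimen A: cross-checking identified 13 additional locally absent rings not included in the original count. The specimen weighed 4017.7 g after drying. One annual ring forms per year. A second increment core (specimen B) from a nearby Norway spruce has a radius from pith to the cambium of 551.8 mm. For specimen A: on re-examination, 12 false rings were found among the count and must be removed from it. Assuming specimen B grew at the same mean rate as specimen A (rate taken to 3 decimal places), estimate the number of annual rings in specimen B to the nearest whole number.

1295 annual rings

Specimen A: correcting the raw count gives 320 − 12 + 13 = 321 true annual rings.
A: Extension rate ≈ 136.8 / 321 = 0.426 mm per year.
Specimen B: 551.8 mm / 0.426 mm per year = 1295.31 years ≈ 1295 annual rings.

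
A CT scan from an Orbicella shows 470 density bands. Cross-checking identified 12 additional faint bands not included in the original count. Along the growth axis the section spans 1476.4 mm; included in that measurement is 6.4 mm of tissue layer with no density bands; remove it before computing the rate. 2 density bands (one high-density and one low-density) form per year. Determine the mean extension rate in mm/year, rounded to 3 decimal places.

6.100 mm/year

True density band count = 470 + 12 = 482.
482 density bands at 2 per year is 482 / 2 = 241 years.
Net length = 1476.4 − 6.4 = 1470.0 mm.
1470.0 mm over 241 years gives 1470.0 / 241 ≈ 6.100 mm/year.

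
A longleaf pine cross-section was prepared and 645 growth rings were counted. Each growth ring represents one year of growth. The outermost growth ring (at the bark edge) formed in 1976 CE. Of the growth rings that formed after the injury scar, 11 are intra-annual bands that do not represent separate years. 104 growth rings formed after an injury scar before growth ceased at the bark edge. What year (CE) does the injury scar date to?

1883 CE

104 growth rings formed after the injury scar.
Excluding 11 false growth rings: 104 − 11 = 93.
Counting back 93 years from 1976 CE places the injury scar in 1976 − 93 = 1883 CE.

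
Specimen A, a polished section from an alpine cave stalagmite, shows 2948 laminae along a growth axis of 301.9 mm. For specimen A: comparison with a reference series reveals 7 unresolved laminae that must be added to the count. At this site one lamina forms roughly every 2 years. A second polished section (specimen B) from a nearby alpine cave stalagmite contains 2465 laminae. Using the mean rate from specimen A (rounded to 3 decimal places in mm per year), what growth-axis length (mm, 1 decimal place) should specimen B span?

251.4 mm

Specimen A: true lamina count = 2948 + 7 = 2955.
Specimen A: 2955 laminae at 2 years each span 2955 × 2 = 5910 years.
A: Extension rate ≈ 301.9 / 5910 = 0.051 mm per year.
Specimen B: multiplying by 2 years per lamina: 2465 × 2 = 4930 years. For B, 0.051 mm/year × 4930 years = 251.4 mm.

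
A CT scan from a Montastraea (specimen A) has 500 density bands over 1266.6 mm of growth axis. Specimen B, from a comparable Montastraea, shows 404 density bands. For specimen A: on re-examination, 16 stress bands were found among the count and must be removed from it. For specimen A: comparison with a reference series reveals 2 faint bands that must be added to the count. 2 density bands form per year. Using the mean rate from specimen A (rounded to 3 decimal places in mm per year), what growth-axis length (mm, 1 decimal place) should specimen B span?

1052.8 mm

Specimen A: correcting the raw count gives 500 − 16 + 2 = 486 true density bands.
Specimen A: 486 density bands at 2 per year is 486 / 2 = 243 years.
A: Extension rate ≈ 1266.6 / 243 = 5.212 mm/year.
Specimen B: dividing by 2 density bands per year: 404 / 2 = 202 years. B's length ≈ 5.212 × 202 = 1052.8 mm.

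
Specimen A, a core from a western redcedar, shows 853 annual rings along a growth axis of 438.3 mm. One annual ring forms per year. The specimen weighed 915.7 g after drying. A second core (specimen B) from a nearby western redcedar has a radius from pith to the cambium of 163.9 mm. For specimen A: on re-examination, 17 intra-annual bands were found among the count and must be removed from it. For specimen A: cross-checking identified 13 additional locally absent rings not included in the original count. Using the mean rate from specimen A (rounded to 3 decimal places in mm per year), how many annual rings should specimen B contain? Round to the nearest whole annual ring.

318 annual rings

Specimen A: adjusted count: 853 − 17 + 13 = 849 annual rings.
A: Mean rate = 438.3 mm / 849 years ≈ 0.516 mm/yr.
For B, 163.9 / 0.516 = 317.64 years ≈ 318 annual rings.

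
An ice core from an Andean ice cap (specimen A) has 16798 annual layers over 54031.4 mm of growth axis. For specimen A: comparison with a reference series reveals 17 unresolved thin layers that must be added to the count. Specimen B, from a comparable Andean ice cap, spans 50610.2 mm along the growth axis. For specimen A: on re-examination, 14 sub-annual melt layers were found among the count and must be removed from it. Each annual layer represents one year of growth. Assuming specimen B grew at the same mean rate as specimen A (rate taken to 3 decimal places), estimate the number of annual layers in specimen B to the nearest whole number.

15737 annual layers

Specimen A: adjusted count: 16798 − 14 + 17 = 16801 annual layers.
A: Mean rate = 54031.4 mm / 16801 years ≈ 3.216 mm/yr.
For B, 50610.2 / 3.216 = 15737.00 years ≈ 15737 annual layers.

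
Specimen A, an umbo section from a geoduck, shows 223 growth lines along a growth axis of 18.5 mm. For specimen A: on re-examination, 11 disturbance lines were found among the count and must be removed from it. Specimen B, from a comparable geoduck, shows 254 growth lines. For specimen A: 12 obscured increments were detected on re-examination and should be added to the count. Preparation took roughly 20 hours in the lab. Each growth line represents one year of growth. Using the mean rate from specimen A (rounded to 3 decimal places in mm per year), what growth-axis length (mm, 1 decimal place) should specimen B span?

21.1 mm

Specimen A: adjusted count: 223 − 11 + 12 = 224 growth lines.
A: Extension rate ≈ 18.5 / 224 = 0.083 mm per year.
B's length ≈ 0.083 × 254 = 21.1 mm.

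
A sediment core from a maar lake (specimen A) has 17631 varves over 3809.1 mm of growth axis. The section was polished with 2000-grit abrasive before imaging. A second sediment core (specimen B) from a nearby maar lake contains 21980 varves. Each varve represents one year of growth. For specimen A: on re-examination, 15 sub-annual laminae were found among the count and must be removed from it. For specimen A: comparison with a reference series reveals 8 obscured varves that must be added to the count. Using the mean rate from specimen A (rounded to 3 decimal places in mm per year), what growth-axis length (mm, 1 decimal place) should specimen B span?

4747.7 mm

Specimen A: adjusted count: 17631 − 15 + 8 = 17624 varves.
A: 3809.1 mm over 17624 years gives 3809.1 / 17624 ≈ 0.216 mm/year.
Length of B = 0.216 × 21980 = 4747.7 mm.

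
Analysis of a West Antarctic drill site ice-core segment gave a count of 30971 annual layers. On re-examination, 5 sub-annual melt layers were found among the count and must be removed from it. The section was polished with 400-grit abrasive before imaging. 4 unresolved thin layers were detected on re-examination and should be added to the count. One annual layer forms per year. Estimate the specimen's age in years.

30970 years

True annual layer count = 30971 − 5 + 4 = 30970.
One annual layer per year makes the duration 30970 years.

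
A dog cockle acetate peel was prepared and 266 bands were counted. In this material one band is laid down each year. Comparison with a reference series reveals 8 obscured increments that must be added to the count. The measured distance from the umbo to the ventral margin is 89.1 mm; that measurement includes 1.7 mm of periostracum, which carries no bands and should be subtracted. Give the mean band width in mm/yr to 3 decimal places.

Correcting the raw count gives 266 + 8 = 274 true bands.
Net length = 89.1 − 1.7 = 87.4 mm.
87.4 mm over 274 years gives 87.4 / 274 ≈ 0.319 mm/yr.

0.319 mm/yr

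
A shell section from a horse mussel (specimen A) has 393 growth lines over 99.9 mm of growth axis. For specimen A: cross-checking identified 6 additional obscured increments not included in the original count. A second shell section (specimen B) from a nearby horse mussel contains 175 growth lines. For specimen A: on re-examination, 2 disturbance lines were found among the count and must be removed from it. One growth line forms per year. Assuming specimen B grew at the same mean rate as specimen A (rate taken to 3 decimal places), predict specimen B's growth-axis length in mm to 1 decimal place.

44.1 mm

Specimen A: correcting the raw count gives 393 − 2 + 6 = 397 true growth lines.
A: Mean rate = 99.9 mm / 397 years ≈ 0.252 mm/year.
B's length ≈ 0.252 × 175 = 44.1 mm.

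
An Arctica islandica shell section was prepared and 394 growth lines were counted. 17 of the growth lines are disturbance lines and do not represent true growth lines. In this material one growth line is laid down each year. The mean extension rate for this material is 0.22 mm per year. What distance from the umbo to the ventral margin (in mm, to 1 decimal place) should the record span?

After corrections the count is 394 − 17 = 377 growth lines.
Length ≈ 0.22 × 377 = 82.9 mm.

82.9 mm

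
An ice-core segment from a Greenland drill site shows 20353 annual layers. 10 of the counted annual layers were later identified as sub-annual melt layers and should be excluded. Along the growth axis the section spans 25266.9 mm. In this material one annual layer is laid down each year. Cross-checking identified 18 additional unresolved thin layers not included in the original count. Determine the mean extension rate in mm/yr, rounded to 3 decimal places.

1.241 mm/yr

After corrections the count is 20353 − 10 + 18 = 20361 annual layers.
25266.9 mm over 20361 years gives 25266.9 / 20361 ≈ 1.241 mm/yr.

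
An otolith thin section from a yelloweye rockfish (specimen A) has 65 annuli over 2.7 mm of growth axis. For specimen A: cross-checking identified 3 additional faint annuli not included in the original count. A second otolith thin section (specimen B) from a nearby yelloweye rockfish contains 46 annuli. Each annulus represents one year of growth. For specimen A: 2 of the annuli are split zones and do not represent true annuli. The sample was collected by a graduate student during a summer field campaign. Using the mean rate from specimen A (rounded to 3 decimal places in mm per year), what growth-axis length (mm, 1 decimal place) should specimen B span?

1.9 mm

Specimen A: correcting the raw count gives 65 − 2 + 3 = 66 true annuli.
A: 2.7 mm over 66 years gives 2.7 / 66 ≈ 0.041 mm per year.
For B, 0.041 mm/year × 46 years = 1.9 mm.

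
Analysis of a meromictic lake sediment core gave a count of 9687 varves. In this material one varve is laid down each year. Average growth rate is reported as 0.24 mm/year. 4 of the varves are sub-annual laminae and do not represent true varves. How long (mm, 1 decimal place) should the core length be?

Adjusted count: 9687 − 4 = 9683 varves.
9683 years at 0.24 mm/year gives 0.24 × 9683 = 2323.9 mm.

2323.9 mm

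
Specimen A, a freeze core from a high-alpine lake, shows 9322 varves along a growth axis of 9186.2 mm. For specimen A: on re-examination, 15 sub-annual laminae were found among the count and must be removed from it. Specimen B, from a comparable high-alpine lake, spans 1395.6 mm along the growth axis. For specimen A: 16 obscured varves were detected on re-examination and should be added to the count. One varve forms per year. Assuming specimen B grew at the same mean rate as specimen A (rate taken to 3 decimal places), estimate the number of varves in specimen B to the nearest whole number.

1417 varves

Specimen A: true varve count = 9322 − 15 + 16 = 9323.
A: Mean rate = 9186.2 mm / 9323 years ≈ 0.985 mm/year.
For B, 1395.6 / 0.985 = 1416.85 years ≈ 1417 varves.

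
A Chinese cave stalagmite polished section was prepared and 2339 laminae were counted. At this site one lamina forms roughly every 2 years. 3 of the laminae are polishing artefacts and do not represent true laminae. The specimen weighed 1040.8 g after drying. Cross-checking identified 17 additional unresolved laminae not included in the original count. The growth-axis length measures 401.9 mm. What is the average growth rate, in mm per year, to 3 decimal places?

0.085 mm per year

True lamina count = 2339 − 3 + 17 = 2353.
At 2 years per lamina, 2353 × 2 = 4706 years.
401.9 mm over 4706 years gives 401.9 / 4706 ≈ 0.085 mm per year.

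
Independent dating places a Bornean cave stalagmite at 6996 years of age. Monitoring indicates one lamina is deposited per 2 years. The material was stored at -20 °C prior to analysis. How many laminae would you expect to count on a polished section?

3498 laminae

At 2 years per lamina, 6996 / 2 = 3498 laminae are expected.
So 3498 laminae should be present.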